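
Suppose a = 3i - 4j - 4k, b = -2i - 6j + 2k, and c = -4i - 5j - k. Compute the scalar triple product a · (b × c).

b × c:
i: (-6)·(-1) - 2·(-5) = 6 - (-10) = 16
j: 2·(-4) - (-2)·(-1) = -8 - 2 = -10
k: (-2)·(-5) - (-6)·(-4) = 10 - 24 = -14
b × c = (16, -10, -14)
a · (b × c) = 3·16 + (-4)·(-10) + (-4)·(-14) = 48 + 40 + 56 = 144

144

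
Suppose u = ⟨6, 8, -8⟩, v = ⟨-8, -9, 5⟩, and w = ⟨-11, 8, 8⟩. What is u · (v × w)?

704

v × w:
i: (-9)·8 - 5·8 = -72 - 40 = -112
j: 5·(-11) - (-8)·8 = -55 - (-64) = 9
k: (-8)·8 - (-9)·(-11) = -64 - 99 = -163
v × w = (-112, 9, -163)
u · (v × w) = 6·(-112) + 8·9 + (-8)·(-163) = -672 + 72 + 1304 = 704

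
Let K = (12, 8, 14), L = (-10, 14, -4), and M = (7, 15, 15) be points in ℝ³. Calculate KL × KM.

(132, 112, -124)

KL = (-22, 6, -18)
KM = (-5, 7, 1)
i: 6·1 - (-18)·7 = 6 - (-126) = 132
j: (-18)·(-5) - (-22)·1 = 90 - (-22) = 112
k: (-22)·7 - 6·(-5) = -154 - (-30) = -124
KL × KM = (132, 112, -124)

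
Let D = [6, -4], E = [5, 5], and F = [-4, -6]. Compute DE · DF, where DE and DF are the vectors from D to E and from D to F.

-8

DE = E − D = (-1, 9)
DF = F − D = (-10, -2)
DE · DF = (-1)·(-10) + 9·(-2) = 10 - 18 = -8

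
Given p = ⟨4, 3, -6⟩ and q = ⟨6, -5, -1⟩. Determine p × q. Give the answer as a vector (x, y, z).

i: 3·(-1) - (-6)·(-5) = -3 - 30 = -33
j: (-6)·6 - 4·(-1) = -36 - (-4) = -32
k: 4·(-5) - 3·6 = -20 - 18 = -38
p × q = (-33, -32, -38)

(-33, -32, -38)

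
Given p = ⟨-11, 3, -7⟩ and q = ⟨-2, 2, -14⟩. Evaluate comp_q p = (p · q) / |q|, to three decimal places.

p · q = (-11)·(-2) + 3·2 + (-7)·(-14) = 22 + 6 + 98 = 126
|q| = √(4 + 4 + 196) = √204 ≈ 14.2829
comp_q p = 126 / √204 ≈ 8.822

8.822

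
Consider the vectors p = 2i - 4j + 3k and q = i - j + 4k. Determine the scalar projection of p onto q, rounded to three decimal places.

4.243

p · q = 2·1 + (-4)·(-1) + 3·4 = 2 + 4 + 12 = 18
|q| = √(1 + 1 + 16) = √18 ≈ 4.2426
comp_q p = 18 / √18 ≈ 4.243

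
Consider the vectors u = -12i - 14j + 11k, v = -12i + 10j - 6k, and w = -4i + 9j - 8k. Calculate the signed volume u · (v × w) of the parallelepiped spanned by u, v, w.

572

v × w:
i: 10·(-8) - (-6)·9 = -80 - (-54) = -26
j: (-6)·(-4) - (-12)·(-8) = 24 - 96 = -72
k: (-12)·9 - 10·(-4) = -108 - (-40) = -68
v × w = (-26, -72, -68)
u · (v × w) = (-12)·(-26) + (-14)·(-72) + 11·(-68) = 312 + 1008 - 748 = 572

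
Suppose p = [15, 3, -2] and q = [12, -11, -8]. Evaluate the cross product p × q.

i: 3·(-8) - (-2)·(-11) = -24 - 22 = -46
j: (-2)·12 - 15·(-8) = -24 - (-120) = 96
k: 15·(-11) - 3·12 = -165 - 36 = -201
p × q = (-46, 96, -201)

(-46, 96, -201)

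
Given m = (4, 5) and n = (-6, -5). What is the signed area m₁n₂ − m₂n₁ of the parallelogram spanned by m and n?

4·(-5) - 5·(-6) = -20 - (-30) = 10

10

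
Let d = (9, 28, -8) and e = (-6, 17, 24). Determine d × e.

(808, -168, 321)

i: 28·24 - (-8)·17 = 672 - (-136) = 808
j: (-8)·(-6) - 9·24 = 48 - 216 = -168
k: 9·17 - 28·(-6) = 153 - (-168) = 321
d × e = (808, -168, 321)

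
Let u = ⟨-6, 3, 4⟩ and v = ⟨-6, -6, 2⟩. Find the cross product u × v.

i: 3·2 - 4·(-6) = 6 - (-24) = 30
j: 4·(-6) - (-6)·2 = -24 - (-12) = -12
k: (-6)·(-6) - 3·(-6) = 36 - (-18) = 54
u × v = (30, -12, 54)

(30, -12, 54)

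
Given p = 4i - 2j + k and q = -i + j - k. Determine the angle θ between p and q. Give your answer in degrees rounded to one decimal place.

p · q = 4·(-1) + (-2)·1 + 1·(-1) = -4 - 2 - 1 = -7
|p|² = 16 + 4 + 1 = 21,  |p| = √21 ≈ 4.582576
|q|² = 1 + 1 + 1 = 3,  |q| = √3 ≈ 1.732051
cos θ = -7 / (4.582576 · 1.732051) ≈ -0.88192
θ = arccos(-0.88192) ≈ 151.9°

151.9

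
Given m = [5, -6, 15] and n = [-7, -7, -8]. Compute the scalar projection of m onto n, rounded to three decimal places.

-8.878

m · n = 5·(-7) + (-6)·(-7) + 15·(-8) = -35 + 42 - 120 = -113
|n| = √(49 + 49 + 64) = √162 ≈ 12.7279
comp_n m = -113 / √162 ≈ -8.878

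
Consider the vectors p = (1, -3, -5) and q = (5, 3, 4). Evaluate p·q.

-24

p · q = 1·5 + (-3)·3 + (-5)·4 = 5 - 9 - 20 = -24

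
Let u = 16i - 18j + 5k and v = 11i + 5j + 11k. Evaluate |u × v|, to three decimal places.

i: (-18)·11 - 5·5 = -198 - 25 = -223
j: 5·11 - 16·11 = 55 - 176 = -121
k: 16·5 - (-18)·11 = 80 - (-198) = 278
u × v = (-223, -121, 278)
|u × v| = √((-223)² + (-121)² + 278²) = √141654 ≈ 376.3695

376.369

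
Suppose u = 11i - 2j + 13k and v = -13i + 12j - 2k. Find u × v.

(-152, -147, 106)

i: (-2)·(-2) - 13·12 = 4 - 156 = -152
j: 13·(-13) - 11·(-2) = -169 - (-22) = -147
k: 11·12 - (-2)·(-13) = 132 - 26 = 106
u × v = (-152, -147, 106)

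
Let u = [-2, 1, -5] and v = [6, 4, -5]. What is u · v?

u · v = (-2)·6 + 1·4 + (-5)·(-5) = -12 + 4 + 25 = 17

17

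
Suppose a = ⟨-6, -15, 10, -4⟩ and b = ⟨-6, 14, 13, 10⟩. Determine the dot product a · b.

-84

a · b = (-6)·(-6) + (-15)·14 + 10·13 + (-4)·10 = 36 - 210 + 130 - 40 = -84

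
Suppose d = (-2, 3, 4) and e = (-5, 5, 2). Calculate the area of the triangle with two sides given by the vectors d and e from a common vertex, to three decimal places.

i: 3·2 - 4·5 = 6 - 20 = -14
j: 4·(-5) - (-2)·2 = -20 - (-4) = -16
k: (-2)·5 - 3·(-5) = -10 - (-15) = 5
d × e = (-14, -16, 5)
|d × e| = √((-14)² + (-16)² + 5²) = √477 ≈ 21.8403
area = ½ · 21.8403 ≈ 10.920

10.920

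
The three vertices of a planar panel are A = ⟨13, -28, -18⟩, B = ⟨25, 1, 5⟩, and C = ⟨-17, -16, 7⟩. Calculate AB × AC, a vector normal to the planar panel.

(449, -990, 1014)

AB = (12, 29, 23)
AC = (-30, 12, 25)
i: 29·25 - 23·12 = 725 - 276 = 449
j: 23·(-30) - 12·25 = -690 - 300 = -990
k: 12·12 - 29·(-30) = 144 - (-870) = 1014
AB × AC = (449, -990, 1014)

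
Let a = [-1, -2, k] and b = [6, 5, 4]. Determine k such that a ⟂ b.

4

a · b = (-1)·6 + (-2)·5 + k·4 = -16 + 4k
Set equal to 0: 4k = 16, so k = 4.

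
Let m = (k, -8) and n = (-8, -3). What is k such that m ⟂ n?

3

m · n = k·(-8) + (-8)·(-3) = 24 - 8k
Set equal to 0: -8k = -24, so k = 3.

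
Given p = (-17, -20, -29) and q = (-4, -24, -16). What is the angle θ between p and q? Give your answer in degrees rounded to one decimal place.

27.3

p · q = (-17)·(-4) + (-20)·(-24) + (-29)·(-16) = 68 + 480 + 464 = 1012
|p|² = 289 + 400 + 841 = 1530,  |p| = √1530 ≈ 39.115214
|q|² = 16 + 576 + 256 = 848,  |q| = √848 ≈ 29.120440
cos θ = 1012 / (39.115214 · 29.120440) ≈ 0.88846
θ = arccos(0.88846) ≈ 27.3°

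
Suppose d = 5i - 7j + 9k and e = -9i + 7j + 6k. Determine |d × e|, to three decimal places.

155.338

i: (-7)·6 - 9·7 = -42 - 63 = -105
j: 9·(-9) - 5·6 = -81 - 30 = -111
k: 5·7 - (-7)·(-9) = 35 - 63 = -28
d × e = (-105, -111, -28)
|d × e| = √((-105)² + (-111)² + (-28)²) = √24130 ≈ 155.3383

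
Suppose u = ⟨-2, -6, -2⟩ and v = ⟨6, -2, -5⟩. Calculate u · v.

10

u · v = (-2)·6 + (-6)·(-2) + (-2)·(-5) = -12 + 12 + 10 = 10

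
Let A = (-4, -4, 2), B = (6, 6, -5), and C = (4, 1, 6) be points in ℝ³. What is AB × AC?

(75, -96, -30)

AB = (10, 10, -7)
AC = (8, 5, 4)
i: 10·4 - (-7)·5 = 40 - (-35) = 75
j: (-7)·8 - 10·4 = -56 - 40 = -96
k: 10·5 - 10·8 = 50 - 80 = -30
AB × AC = (75, -96, -30)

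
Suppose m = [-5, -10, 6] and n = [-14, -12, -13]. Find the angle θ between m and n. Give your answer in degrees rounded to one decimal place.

67.0

m · n = (-5)·(-14) + (-10)·(-12) + 6·(-13) = 70 + 120 - 78 = 112
|m|² = 25 + 100 + 36 = 161,  |m| = √161 ≈ 12.688578
|n|² = 196 + 144 + 169 = 509,  |n| = √509 ≈ 22.561028
cos θ = 112 / (12.688578 · 22.561028) ≈ 0.39124
θ = arccos(0.39124) ≈ 67.0°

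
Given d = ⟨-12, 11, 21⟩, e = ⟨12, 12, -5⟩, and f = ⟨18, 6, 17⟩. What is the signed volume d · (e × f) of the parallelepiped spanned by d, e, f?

-9066

e × f:
i: 12·17 - (-5)·6 = 204 - (-30) = 234
j: (-5)·18 - 12·17 = -90 - 204 = -294
k: 12·6 - 12·18 = 72 - 216 = -144
e × f = (234, -294, -144)
d · (e × f) = (-12)·234 + 11·(-294) + 21·(-144) = -2808 - 3234 - 3024 = -9066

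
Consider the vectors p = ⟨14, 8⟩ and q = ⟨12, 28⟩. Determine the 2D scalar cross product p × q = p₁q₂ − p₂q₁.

14·28 - 8·12 = 392 - 96 = 296

296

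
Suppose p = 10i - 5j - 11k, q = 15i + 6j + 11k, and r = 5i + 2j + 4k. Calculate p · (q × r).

q × r:
i: 6·4 - 11·2 = 24 - 22 = 2
j: 11·5 - 15·4 = 55 - 60 = -5
k: 15·2 - 6·5 = 30 - 30 = 0
q × r = (2, -5, 0)
p · (q × r) = 10·2 + (-5)·(-5) + (-11)·0 = 20 + 25 + 0 = 45

45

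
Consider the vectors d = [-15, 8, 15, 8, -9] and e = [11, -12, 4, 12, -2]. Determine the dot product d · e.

-87

d · e = (-15)·11 + 8·(-12) + 15·4 + 8·12 + (-9)·(-2) = -165 - 96 + 60 + 96 + 18 = -87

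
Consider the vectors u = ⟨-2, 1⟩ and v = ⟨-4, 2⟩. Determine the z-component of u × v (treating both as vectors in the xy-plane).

0

(-2)·2 - 1·(-4) = -4 - (-4) = 0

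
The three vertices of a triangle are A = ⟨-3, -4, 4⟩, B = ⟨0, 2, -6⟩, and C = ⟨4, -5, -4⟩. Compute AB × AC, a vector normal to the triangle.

AB = (3, 6, -10)
AC = (7, -1, -8)
i: 6·(-8) - (-10)·(-1) = -48 - 10 = -58
j: (-10)·7 - 3·(-8) = -70 - (-24) = -46
k: 3·(-1) - 6·7 = -3 - 42 = -45
AB × AC = (-58, -46, -45)

(-58, -46, -45)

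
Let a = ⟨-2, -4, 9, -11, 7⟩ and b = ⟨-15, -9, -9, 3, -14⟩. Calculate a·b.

a · b = (-2)·(-15) + (-4)·(-9) + 9·(-9) + (-11)·3 + 7·(-14) = 30 + 36 - 81 - 33 - 98 = -146

-146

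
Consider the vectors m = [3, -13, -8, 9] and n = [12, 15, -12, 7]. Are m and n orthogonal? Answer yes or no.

yes

m · n = 3·12 + (-13)·15 + (-8)·(-12) + 9·7 = 36 - 195 + 96 + 63 = 0
Zero, so the vectors are orthogonal.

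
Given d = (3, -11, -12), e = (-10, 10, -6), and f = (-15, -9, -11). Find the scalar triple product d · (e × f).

-3152

e × f:
i: 10·(-11) - (-6)·(-9) = -110 - 54 = -164
j: (-6)·(-15) - (-10)·(-11) = 90 - 110 = -20
k: (-10)·(-9) - 10·(-15) = 90 - (-150) = 240
e × f = (-164, -20, 240)
d · (e × f) = 3·(-164) + (-11)·(-20) + (-12)·240 = -492 + 220 - 2880 = -3152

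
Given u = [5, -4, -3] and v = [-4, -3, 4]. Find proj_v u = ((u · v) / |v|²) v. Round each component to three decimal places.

u · v = 5·(-4) + (-4)·(-3) + (-3)·4 = -20 + 12 - 12 = -20
|v|² = 16 + 9 + 16 = 41
proj_v u = (-20/41) · (-4, -3, 4) ≈ (1.951, 1.463, -1.951)

(1.951, 1.463, -1.951)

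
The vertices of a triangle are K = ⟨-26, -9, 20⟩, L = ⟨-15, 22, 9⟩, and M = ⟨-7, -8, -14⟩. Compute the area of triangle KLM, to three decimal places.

601.905

KL = (11, 31, -11),  KM = (19, 1, -34)
i: 31·(-34) - (-11)·1 = -1054 - (-11) = -1043
j: (-11)·19 - 11·(-34) = -209 - (-374) = 165
k: 11·1 - 31·19 = 11 - 589 = -578
KL × KM = (-1043, 165, -578)
|KL × KM| = √1449158 ≈ 1203.8098
area = ½ · 1203.8098 ≈ 601.905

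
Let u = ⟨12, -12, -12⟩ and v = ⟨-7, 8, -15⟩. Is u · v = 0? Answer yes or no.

yes

u · v = 12·(-7) + (-12)·8 + (-12)·(-15) = -84 - 96 + 180 = 0
Zero, so the vectors are orthogonal.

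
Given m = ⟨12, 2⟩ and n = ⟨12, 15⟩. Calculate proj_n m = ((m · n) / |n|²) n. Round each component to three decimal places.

(5.659, 7.073)

m · n = 12·12 + 2·15 = 144 + 30 = 174
|n|² = 144 + 225 = 369
proj_n m = (174/369) · (12, 15) ≈ (5.659, 7.073)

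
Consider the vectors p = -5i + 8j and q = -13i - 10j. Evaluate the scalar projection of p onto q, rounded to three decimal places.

-0.915

p · q = (-5)·(-13) + 8·(-10) = 65 - 80 = -15
|q| = √(169 + 100) = √269 ≈ 16.4012
comp_q p = -15 / √269 ≈ -0.915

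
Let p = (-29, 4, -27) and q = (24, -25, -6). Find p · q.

-634

p · q = (-29)·24 + 4·(-25) + (-27)·(-6) = -696 - 100 + 162 = -634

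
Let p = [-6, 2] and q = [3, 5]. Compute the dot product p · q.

-8

p · q = (-6)·3 + 2·5 = -18 + 10 = -8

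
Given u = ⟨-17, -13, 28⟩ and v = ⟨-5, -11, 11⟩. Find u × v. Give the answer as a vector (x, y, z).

(165, 47, 122)

i: (-13)·11 - 28·(-11) = -143 - (-308) = 165
j: 28·(-5) - (-17)·11 = -140 - (-187) = 47
k: (-17)·(-11) - (-13)·(-5) = 187 - 65 = 122
u × v = (165, 47, 122)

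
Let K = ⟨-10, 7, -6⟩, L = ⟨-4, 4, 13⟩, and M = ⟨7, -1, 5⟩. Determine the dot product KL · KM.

335

KL = L − K = (6, -3, 19)
KM = M − K = (17, -8, 11)
KL · KM = 6·17 + (-3)·(-8) + 19·11 = 102 + 24 + 209 = 335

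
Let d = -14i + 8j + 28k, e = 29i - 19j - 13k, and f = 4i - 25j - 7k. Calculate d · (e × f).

e × f:
i: (-19)·(-7) - (-13)·(-25) = 133 - 325 = -192
j: (-13)·4 - 29·(-7) = -52 - (-203) = 151
k: 29·(-25) - (-19)·4 = -725 - (-76) = -649
e × f = (-192, 151, -649)
d · (e × f) = (-14)·(-192) + 8·151 + 28·(-649) = 2688 + 1208 - 18172 = -14276

-14276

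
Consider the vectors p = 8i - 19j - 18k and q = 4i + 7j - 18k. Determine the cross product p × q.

i: (-19)·(-18) - (-18)·7 = 342 - (-126) = 468
j: (-18)·4 - 8·(-18) = -72 - (-144) = 72
k: 8·7 - (-19)·4 = 56 - (-76) = 132
p × q = (468, 72, 132)

(468, 72, 132)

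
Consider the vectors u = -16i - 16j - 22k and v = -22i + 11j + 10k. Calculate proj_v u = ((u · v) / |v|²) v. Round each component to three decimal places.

u · v = (-16)·(-22) + (-16)·11 + (-22)·10 = 352 - 176 - 220 = -44
|v|² = 484 + 121 + 100 = 705
proj_v u = (-44/705) · (-22, 11, 10) ≈ (1.373, -0.687, -0.624)

(1.373, -0.687, -0.624)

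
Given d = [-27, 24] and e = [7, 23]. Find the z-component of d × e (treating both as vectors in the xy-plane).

-789

(-27)·23 - 24·7 = -621 - 168 = -789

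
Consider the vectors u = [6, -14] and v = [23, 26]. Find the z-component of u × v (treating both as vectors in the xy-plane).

478

6·26 - (-14)·23 = 156 - (-322) = 478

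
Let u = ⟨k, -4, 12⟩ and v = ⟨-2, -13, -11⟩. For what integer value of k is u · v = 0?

u · v = k·(-2) + (-4)·(-13) + 12·(-11) = -80 - 2k
Set equal to 0: -2k = 80, so k = -40.

-40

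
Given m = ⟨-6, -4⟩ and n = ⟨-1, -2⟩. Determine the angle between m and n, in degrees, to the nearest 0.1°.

m · n = (-6)·(-1) + (-4)·(-2) = 6 + 8 = 14
|m|² = 36 + 16 = 52,  |m| = √52 ≈ 7.211103
|n|² = 1 + 4 = 5,  |n| = √5 ≈ 2.236068
cos θ = 14 / (7.211103 · 2.236068) ≈ 0.86824
θ = arccos(0.86824) ≈ 29.7°

29.7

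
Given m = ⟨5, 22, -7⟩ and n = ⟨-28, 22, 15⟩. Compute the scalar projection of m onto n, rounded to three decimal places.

m · n = 5·(-28) + 22·22 + (-7)·15 = -140 + 484 - 105 = 239
|n| = √(784 + 484 + 225) = √1493 ≈ 38.6394
comp_n m = 239 / √1493 ≈ 6.185

6.185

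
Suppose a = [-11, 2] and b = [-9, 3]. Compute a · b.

105

a · b = (-11)·(-9) + 2·3 = 99 + 6 = 105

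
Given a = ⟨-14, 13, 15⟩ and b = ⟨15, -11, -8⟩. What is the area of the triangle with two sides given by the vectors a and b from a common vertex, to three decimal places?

i: 13·(-8) - 15·(-11) = -104 - (-165) = 61
j: 15·15 - (-14)·(-8) = 225 - 112 = 113
k: (-14)·(-11) - 13·15 = 154 - 195 = -41
a × b = (61, 113, -41)
|a × b| = √(61² + 113² + (-41)²) = √18171 ≈ 134.7999
area = ½ · 134.7999 ≈ 67.400

67.400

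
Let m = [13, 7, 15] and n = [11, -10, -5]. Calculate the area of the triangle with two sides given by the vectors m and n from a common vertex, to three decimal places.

165.056

i: 7·(-5) - 15·(-10) = -35 - (-150) = 115
j: 15·11 - 13·(-5) = 165 - (-65) = 230
k: 13·(-10) - 7·11 = -130 - 77 = -207
m × n = (115, 230, -207)
|m × n| = √(115² + 230² + (-207)²) = √108974 ≈ 330.1121
area = ½ · 330.1121 ≈ 165.056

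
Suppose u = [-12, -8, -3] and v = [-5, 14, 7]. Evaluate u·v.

-73

u · v = (-12)·(-5) + (-8)·14 + (-3)·7 = 60 - 112 - 21 = -73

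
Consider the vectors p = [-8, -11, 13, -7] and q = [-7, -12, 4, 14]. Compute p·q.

p · q = (-8)·(-7) + (-11)·(-12) + 13·4 + (-7)·14 = 56 + 132 + 52 - 98 = 142

142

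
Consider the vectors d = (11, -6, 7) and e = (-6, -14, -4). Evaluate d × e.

i: (-6)·(-4) - 7·(-14) = 24 - (-98) = 122
j: 7·(-6) - 11·(-4) = -42 - (-44) = 2
k: 11·(-14) - (-6)·(-6) = -154 - 36 = -190
d × e = (122, 2, -190)

(122, 2, -190)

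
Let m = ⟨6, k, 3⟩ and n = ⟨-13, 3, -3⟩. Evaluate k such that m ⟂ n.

m · n = 6·(-13) + k·3 + 3·(-3) = -87 + 3k
Set equal to 0: 3k = 87, so k = 29.

29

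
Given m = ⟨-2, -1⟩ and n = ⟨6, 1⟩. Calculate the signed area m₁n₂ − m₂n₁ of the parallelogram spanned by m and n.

4

(-2)·1 - (-1)·6 = -2 - (-6) = 4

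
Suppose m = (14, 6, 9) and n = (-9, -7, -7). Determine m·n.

m · n = 14·(-9) + 6·(-7) + 9·(-7) = -126 - 42 - 63 = -231

-231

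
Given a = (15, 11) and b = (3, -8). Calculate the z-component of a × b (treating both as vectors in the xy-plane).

15·(-8) - 11·3 = -120 - 33 = -153

-153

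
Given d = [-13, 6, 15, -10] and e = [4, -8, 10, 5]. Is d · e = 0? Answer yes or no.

yes

d · e = (-13)·4 + 6·(-8) + 15·10 + (-10)·5 = -52 - 48 + 150 - 50 = 0
Zero, so the vectors are orthogonal.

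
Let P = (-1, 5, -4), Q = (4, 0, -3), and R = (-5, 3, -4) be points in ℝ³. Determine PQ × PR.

(2, -4, -30)

PQ = (5, -5, 1)
PR = (-4, -2, 0)
i: (-5)·0 - 1·(-2) = 0 - (-2) = 2
j: 1·(-4) - 5·0 = -4 - 0 = -4
k: 5·(-2) - (-5)·(-4) = -10 - 20 = -30
PQ × PR = (2, -4, -30)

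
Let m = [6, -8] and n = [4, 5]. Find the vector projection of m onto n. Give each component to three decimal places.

(-1.561, -1.951)

m · n = 6·4 + (-8)·5 = 24 - 40 = -16
|n|² = 16 + 25 = 41
proj_n m = (-16/41) · (4, 5) ≈ (-1.561, -1.951)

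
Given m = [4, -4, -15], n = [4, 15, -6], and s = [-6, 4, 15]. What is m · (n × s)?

-498

n × s:
i: 15·15 - (-6)·4 = 225 - (-24) = 249
j: (-6)·(-6) - 4·15 = 36 - 60 = -24
k: 4·4 - 15·(-6) = 16 - (-90) = 106
n × s = (249, -24, 106)
m · (n × s) = 4·249 + (-4)·(-24) + (-15)·106 = 996 + 96 - 1590 = -498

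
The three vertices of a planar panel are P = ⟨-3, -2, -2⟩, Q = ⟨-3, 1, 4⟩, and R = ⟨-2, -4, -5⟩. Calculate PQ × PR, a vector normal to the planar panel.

PQ = (0, 3, 6)
PR = (1, -2, -3)
i: 3·(-3) - 6·(-2) = -9 - (-12) = 3
j: 6·1 - 0·(-3) = 6 - 0 = 6
k: 0·(-2) - 3·1 = 0 - 3 = -3
PQ × PR = (3, 6, -3)

(3, 6, -3)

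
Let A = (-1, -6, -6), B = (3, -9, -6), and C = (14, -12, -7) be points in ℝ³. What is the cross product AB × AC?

AB = (4, -3, 0)
AC = (15, -6, -1)
i: (-3)·(-1) - 0·(-6) = 3 - 0 = 3
j: 0·15 - 4·(-1) = 0 - (-4) = 4
k: 4·(-6) - (-3)·15 = -24 - (-45) = 21
AB × AC = (3, 4, 21)

(3, 4, 21)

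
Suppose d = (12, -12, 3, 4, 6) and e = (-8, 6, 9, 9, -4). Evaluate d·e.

d · e = 12·(-8) + (-12)·6 + 3·9 + 4·9 + 6·(-4) = -96 - 72 + 27 + 36 - 24 = -129

-129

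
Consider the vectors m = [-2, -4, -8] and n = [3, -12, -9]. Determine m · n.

m · n = (-2)·3 + (-4)·(-12) + (-8)·(-9) = -6 + 48 + 72 = 114

114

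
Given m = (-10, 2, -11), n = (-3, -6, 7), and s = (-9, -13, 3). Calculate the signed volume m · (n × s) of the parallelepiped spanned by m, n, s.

-673

n × s:
i: (-6)·3 - 7·(-13) = -18 - (-91) = 73
j: 7·(-9) - (-3)·3 = -63 - (-9) = -54
k: (-3)·(-13) - (-6)·(-9) = 39 - 54 = -15
n × s = (73, -54, -15)
m · (n × s) = (-10)·73 + 2·(-54) + (-11)·(-15) = -730 - 108 + 165 = -673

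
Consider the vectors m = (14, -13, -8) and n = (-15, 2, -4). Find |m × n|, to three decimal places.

i: (-13)·(-4) - (-8)·2 = 52 - (-16) = 68
j: (-8)·(-15) - 14·(-4) = 120 - (-56) = 176
k: 14·2 - (-13)·(-15) = 28 - 195 = -167
m × n = (68, 176, -167)
|m × n| = √(68² + 176² + (-167)²) = √63489 ≈ 251.9702

251.970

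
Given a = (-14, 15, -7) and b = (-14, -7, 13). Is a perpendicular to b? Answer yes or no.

a · b = (-14)·(-14) + 15·(-7) + (-7)·13 = 196 - 105 - 91 = 0
Zero, so the vectors are orthogonal.

yes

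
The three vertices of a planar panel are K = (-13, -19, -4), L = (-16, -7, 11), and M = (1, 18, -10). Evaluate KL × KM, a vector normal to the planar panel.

(-627, 192, -279)

KL = (-3, 12, 15)
KM = (14, 37, -6)
i: 12·(-6) - 15·37 = -72 - 555 = -627
j: 15·14 - (-3)·(-6) = 210 - 18 = 192
k: (-3)·37 - 12·14 = -111 - 168 = -279
KL × KM = (-627, 192, -279)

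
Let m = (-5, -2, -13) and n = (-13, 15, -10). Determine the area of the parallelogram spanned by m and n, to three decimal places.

i: (-2)·(-10) - (-13)·15 = 20 - (-195) = 215
j: (-13)·(-13) - (-5)·(-10) = 169 - 50 = 119
k: (-5)·15 - (-2)·(-13) = -75 - 26 = -101
m × n = (215, 119, -101)
|m × n| = √(215² + 119² + (-101)²) = √70587 ≈ 265.6821

265.682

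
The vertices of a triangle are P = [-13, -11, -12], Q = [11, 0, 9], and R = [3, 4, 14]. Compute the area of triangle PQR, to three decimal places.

171.494

PQ = (24, 11, 21),  PR = (16, 15, 26)
i: 11·26 - 21·15 = 286 - 315 = -29
j: 21·16 - 24·26 = 336 - 624 = -288
k: 24·15 - 11·16 = 360 - 176 = 184
PQ × PR = (-29, -288, 184)
|PQ × PR| = √117641 ≈ 342.9883
area = ½ · 342.9883 ≈ 171.494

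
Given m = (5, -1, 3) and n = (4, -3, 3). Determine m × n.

(6, -3, -11)

i: (-1)·3 - 3·(-3) = -3 - (-9) = 6
j: 3·4 - 5·3 = 12 - 15 = -3
k: 5·(-3) - (-1)·4 = -15 - (-4) = -11
m × n = (6, -3, -11)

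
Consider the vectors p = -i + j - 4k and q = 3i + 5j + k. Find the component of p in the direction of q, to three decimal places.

-0.338

p · q = (-1)·3 + 1·5 + (-4)·1 = -3 + 5 - 4 = -2
|q| = √(9 + 25 + 1) = √35 ≈ 5.9161
comp_q p = -2 / √35 ≈ -0.338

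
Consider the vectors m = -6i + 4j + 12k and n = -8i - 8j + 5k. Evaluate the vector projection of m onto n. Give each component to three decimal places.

m · n = (-6)·(-8) + 4·(-8) + 12·5 = 48 - 32 + 60 = 76
|n|² = 64 + 64 + 25 = 153
proj_n m = (76/153) · (-8, -8, 5) ≈ (-3.974, -3.974, 2.484)

(-3.974, -3.974, 2.484)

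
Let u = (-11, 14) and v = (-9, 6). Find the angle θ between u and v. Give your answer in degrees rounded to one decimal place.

u · v = (-11)·(-9) + 14·6 = 99 + 84 = 183
|u|² = 121 + 196 = 317,  |u| = √317 ≈ 17.804494
|v|² = 81 + 36 = 117,  |v| = √117 ≈ 10.816654
cos θ = 183 / (17.804494 · 10.816654) ≈ 0.95023
θ = arccos(0.95023) ≈ 18.2°

18.2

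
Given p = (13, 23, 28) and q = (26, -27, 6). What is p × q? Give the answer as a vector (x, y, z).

i: 23·6 - 28·(-27) = 138 - (-756) = 894
j: 28·26 - 13·6 = 728 - 78 = 650
k: 13·(-27) - 23·26 = -351 - 598 = -949
p × q = (894, 650, -949)

(894, 650, -949)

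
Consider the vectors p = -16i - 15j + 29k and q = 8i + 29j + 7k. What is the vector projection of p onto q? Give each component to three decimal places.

p · q = (-16)·8 + (-15)·29 + 29·7 = -128 - 435 + 203 = -360
|q|² = 64 + 841 + 49 = 954
proj_q p = (-360/954) · (8, 29, 7) ≈ (-3.019, -10.943, -2.642)

(-3.019, -10.943, -2.642)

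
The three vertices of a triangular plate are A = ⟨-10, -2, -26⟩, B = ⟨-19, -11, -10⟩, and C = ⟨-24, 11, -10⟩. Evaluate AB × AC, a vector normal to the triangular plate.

(-352, -80, -243)

AB = (-9, -9, 16)
AC = (-14, 13, 16)
i: (-9)·16 - 16·13 = -144 - 208 = -352
j: 16·(-14) - (-9)·16 = -224 - (-144) = -80
k: (-9)·13 - (-9)·(-14) = -117 - 126 = -243
AB × AC = (-352, -80, -243)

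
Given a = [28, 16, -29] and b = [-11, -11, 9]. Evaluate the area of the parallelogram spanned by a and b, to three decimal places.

229.212

i: 16·9 - (-29)·(-11) = 144 - 319 = -175
j: (-29)·(-11) - 28·9 = 319 - 252 = 67
k: 28·(-11) - 16·(-11) = -308 - (-176) = -132
a × b = (-175, 67, -132)
|a × b| = √((-175)² + 67² + (-132)²) = √52538 ≈ 229.2117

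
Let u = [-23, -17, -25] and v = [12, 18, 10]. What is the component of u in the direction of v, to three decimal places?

-34.910

u · v = (-23)·12 + (-17)·18 + (-25)·10 = -276 - 306 - 250 = -832
|v| = √(144 + 324 + 100) = √568 ≈ 23.8328
comp_v u = -832 / √568 ≈ -34.910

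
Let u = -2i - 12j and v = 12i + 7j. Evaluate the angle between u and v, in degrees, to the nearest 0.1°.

u · v = (-2)·12 + (-12)·7 = -24 - 84 = -108
|u|² = 4 + 144 = 148,  |u| = √148 ≈ 12.165525
|v|² = 144 + 49 = 193,  |v| = √193 ≈ 13.892444
cos θ = -108 / (12.165525 · 13.892444) ≈ -0.63902
θ = arccos(-0.63902) ≈ 129.7°

129.7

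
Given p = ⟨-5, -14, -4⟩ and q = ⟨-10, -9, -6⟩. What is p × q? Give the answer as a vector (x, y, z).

(48, 10, -95)

i: (-14)·(-6) - (-4)·(-9) = 84 - 36 = 48
j: (-4)·(-10) - (-5)·(-6) = 40 - 30 = 10
k: (-5)·(-9) - (-14)·(-10) = 45 - 140 = -95
p × q = (48, 10, -95)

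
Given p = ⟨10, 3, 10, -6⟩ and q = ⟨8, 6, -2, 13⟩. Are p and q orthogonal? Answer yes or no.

p · q = 10·8 + 3·6 + 10·(-2) + (-6)·13 = 80 + 18 - 20 - 78 = 0
Zero, so the vectors are orthogonal.

yes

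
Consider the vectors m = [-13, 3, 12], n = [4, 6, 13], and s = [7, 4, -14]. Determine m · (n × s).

1897

n × s:
i: 6·(-14) - 13·4 = -84 - 52 = -136
j: 13·7 - 4·(-14) = 91 - (-56) = 147
k: 4·4 - 6·7 = 16 - 42 = -26
n × s = (-136, 147, -26)
m · (n × s) = (-13)·(-136) + 3·147 + 12·(-26) = 1768 + 441 - 312 = 1897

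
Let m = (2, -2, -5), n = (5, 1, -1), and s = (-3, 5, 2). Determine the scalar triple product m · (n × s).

n × s:
i: 1·2 - (-1)·5 = 2 - (-5) = 7
j: (-1)·(-3) - 5·2 = 3 - 10 = -7
k: 5·5 - 1·(-3) = 25 - (-3) = 28
n × s = (7, -7, 28)
m · (n × s) = 2·7 + (-2)·(-7) + (-5)·28 = 14 + 14 - 140 = -112

-112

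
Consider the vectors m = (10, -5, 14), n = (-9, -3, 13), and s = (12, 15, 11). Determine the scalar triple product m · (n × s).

-4941

n × s:
i: (-3)·11 - 13·15 = -33 - 195 = -228
j: 13·12 - (-9)·11 = 156 - (-99) = 255
k: (-9)·15 - (-3)·12 = -135 - (-36) = -99
n × s = (-228, 255, -99)
m · (n × s) = 10·(-228) + (-5)·255 + 14·(-99) = -2280 - 1275 - 1386 = -4941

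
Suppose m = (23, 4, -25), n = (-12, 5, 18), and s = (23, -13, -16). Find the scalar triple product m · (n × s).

3405

n × s:
i: 5·(-16) - 18·(-13) = -80 - (-234) = 154
j: 18·23 - (-12)·(-16) = 414 - 192 = 222
k: (-12)·(-13) - 5·23 = 156 - 115 = 41
n × s = (154, 222, 41)
m · (n × s) = 23·154 + 4·222 + (-25)·41 = 3542 + 888 - 1025 = 3405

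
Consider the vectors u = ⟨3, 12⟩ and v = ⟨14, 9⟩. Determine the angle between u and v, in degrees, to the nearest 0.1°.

43.2

u · v = 3·14 + 12·9 = 42 + 108 = 150
|u|² = 9 + 144 = 153,  |u| = √153 ≈ 12.369317
|v|² = 196 + 81 = 277,  |v| = √277 ≈ 16.643317
cos θ = 150 / (12.369317 · 16.643317) ≈ 0.72863
θ = arccos(0.72863) ≈ 43.2°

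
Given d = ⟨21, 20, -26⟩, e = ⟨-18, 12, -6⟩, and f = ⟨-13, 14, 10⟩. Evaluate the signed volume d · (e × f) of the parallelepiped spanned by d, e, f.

11940

e × f:
i: 12·10 - (-6)·14 = 120 - (-84) = 204
j: (-6)·(-13) - (-18)·10 = 78 - (-180) = 258
k: (-18)·14 - 12·(-13) = -252 - (-156) = -96
e × f = (204, 258, -96)
d · (e × f) = 21·204 + 20·258 + (-26)·(-96) = 4284 + 5160 + 2496 = 11940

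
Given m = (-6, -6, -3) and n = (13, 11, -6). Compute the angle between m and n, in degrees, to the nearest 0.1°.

140.8

m · n = (-6)·13 + (-6)·11 + (-3)·(-6) = -78 - 66 + 18 = -126
|m|² = 36 + 36 + 9 = 81,  |m| = √81 ≈ 9.000000
|n|² = 169 + 121 + 36 = 326,  |n| = √326 ≈ 18.055470
cos θ = -126 / (9.000000 · 18.055470) ≈ -0.77539
θ = arccos(-0.77539) ≈ 140.8°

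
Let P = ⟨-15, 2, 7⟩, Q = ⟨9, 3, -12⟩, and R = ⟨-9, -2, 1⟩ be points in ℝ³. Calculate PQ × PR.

PQ = (24, 1, -19)
PR = (6, -4, -6)
i: 1·(-6) - (-19)·(-4) = -6 - 76 = -82
j: (-19)·6 - 24·(-6) = -114 - (-144) = 30
k: 24·(-4) - 1·6 = -96 - 6 = -102
PQ × PR = (-82, 30, -102)

(-82, 30, -102)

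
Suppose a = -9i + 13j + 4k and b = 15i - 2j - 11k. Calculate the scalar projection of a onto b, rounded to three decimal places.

a · b = (-9)·15 + 13·(-2) + 4·(-11) = -135 - 26 - 44 = -205
|b| = √(225 + 4 + 121) = √350 ≈ 18.7083
comp_b a = -205 / √350 ≈ -10.958

-10.958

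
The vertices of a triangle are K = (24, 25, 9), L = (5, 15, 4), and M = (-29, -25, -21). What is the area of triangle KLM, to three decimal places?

260.732

KL = (-19, -10, -5),  KM = (-53, -50, -30)
i: (-10)·(-30) - (-5)·(-50) = 300 - 250 = 50
j: (-5)·(-53) - (-19)·(-30) = 265 - 570 = -305
k: (-19)·(-50) - (-10)·(-53) = 950 - 530 = 420
KL × KM = (50, -305, 420)
|KL × KM| = √271925 ≈ 521.4643
area = ½ · 521.4643 ≈ 260.732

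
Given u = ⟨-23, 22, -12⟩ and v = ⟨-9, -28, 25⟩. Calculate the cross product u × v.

(214, 683, 842)

i: 22·25 - (-12)·(-28) = 550 - 336 = 214
j: (-12)·(-9) - (-23)·25 = 108 - (-575) = 683
k: (-23)·(-28) - 22·(-9) = 644 - (-198) = 842
u × v = (214, 683, 842)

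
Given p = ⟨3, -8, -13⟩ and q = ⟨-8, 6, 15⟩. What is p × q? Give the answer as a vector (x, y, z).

(-42, 59, -46)

i: (-8)·15 - (-13)·6 = -120 - (-78) = -42
j: (-13)·(-8) - 3·15 = 104 - 45 = 59
k: 3·6 - (-8)·(-8) = 18 - 64 = -46
p × q = (-42, 59, -46)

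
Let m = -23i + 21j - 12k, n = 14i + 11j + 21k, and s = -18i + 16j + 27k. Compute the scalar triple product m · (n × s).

-20043

n × s:
i: 11·27 - 21·16 = 297 - 336 = -39
j: 21·(-18) - 14·27 = -378 - 378 = -756
k: 14·16 - 11·(-18) = 224 - (-198) = 422
n × s = (-39, -756, 422)
m · (n × s) = (-23)·(-39) + 21·(-756) + (-12)·422 = 897 - 15876 - 5064 = -20043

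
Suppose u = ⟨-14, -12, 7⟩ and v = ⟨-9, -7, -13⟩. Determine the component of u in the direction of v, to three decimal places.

u · v = (-14)·(-9) + (-12)·(-7) + 7·(-13) = 126 + 84 - 91 = 119
|v| = √(81 + 49 + 169) = √299 ≈ 17.2916
comp_v u = 119 / √299 ≈ 6.882

6.882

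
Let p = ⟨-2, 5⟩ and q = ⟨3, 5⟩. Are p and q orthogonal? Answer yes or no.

p · q = (-2)·3 + 5·5 = -6 + 25 = 19
Nonzero, so the vectors are not orthogonal.

no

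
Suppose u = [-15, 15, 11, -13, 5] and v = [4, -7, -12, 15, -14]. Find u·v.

u · v = (-15)·4 + 15·(-7) + 11·(-12) + (-13)·15 + 5·(-14) = -60 - 105 - 132 - 195 - 70 = -562

-562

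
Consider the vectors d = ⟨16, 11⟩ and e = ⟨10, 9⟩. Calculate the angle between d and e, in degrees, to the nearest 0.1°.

d · e = 16·10 + 11·9 = 160 + 99 = 259
|d|² = 256 + 121 = 377,  |d| = √377 ≈ 19.416488
|e|² = 100 + 81 = 181,  |e| = √181 ≈ 13.453624
cos θ = 259 / (19.416488 · 13.453624) ≈ 0.99149
θ = arccos(0.99149) ≈ 7.5°

7.5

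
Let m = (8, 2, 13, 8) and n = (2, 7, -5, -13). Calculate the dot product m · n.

-139

m · n = 8·2 + 2·7 + 13·(-5) + 8·(-13) = 16 + 14 - 65 - 104 = -139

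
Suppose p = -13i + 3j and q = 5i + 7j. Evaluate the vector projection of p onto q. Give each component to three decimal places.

p · q = (-13)·5 + 3·7 = -65 + 21 = -44
|q|² = 25 + 49 = 74
proj_q p = (-44/74) · (5, 7) ≈ (-2.973, -4.162)

(-2.973, -4.162)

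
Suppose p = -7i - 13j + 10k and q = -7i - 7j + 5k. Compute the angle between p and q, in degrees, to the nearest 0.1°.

p · q = (-7)·(-7) + (-13)·(-7) + 10·5 = 49 + 91 + 50 = 190
|p|² = 49 + 169 + 100 = 318,  |p| = √318 ≈ 17.832555
|q|² = 49 + 49 + 25 = 123,  |q| = √123 ≈ 11.090537
cos θ = 190 / (17.832555 · 11.090537) ≈ 0.96070
θ = arccos(0.96070) ≈ 16.1°

16.1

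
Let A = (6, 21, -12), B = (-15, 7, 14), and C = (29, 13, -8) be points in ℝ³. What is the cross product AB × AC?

AB = (-21, -14, 26)
AC = (23, -8, 4)
i: (-14)·4 - 26·(-8) = -56 - (-208) = 152
j: 26·23 - (-21)·4 = 598 - (-84) = 682
k: (-21)·(-8) - (-14)·23 = 168 - (-322) = 490
AB × AC = (152, 682, 490)

(152, 682, 490)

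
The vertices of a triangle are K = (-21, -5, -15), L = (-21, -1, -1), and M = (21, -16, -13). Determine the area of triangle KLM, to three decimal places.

316.312

KL = (0, 4, 14),  KM = (42, -11, 2)
i: 4·2 - 14·(-11) = 8 - (-154) = 162
j: 14·42 - 0·2 = 588 - 0 = 588
k: 0·(-11) - 4·42 = 0 - 168 = -168
KL × KM = (162, 588, -168)
|KL × KM| = √400212 ≈ 632.6231
area = ½ · 632.6231 ≈ 316.312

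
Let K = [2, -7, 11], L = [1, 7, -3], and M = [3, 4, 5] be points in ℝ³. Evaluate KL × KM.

(70, -20, -25)

KL = (-1, 14, -14)
KM = (1, 11, -6)
i: 14·(-6) - (-14)·11 = -84 - (-154) = 70
j: (-14)·1 - (-1)·(-6) = -14 - 6 = -20
k: (-1)·11 - 14·1 = -11 - 14 = -25
KL × KM = (70, -20, -25)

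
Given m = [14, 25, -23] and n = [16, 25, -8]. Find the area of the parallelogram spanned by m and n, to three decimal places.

i: 25·(-8) - (-23)·25 = -200 - (-575) = 375
j: (-23)·16 - 14·(-8) = -368 - (-112) = -256
k: 14·25 - 25·16 = 350 - 400 = -50
m × n = (375, -256, -50)
|m × n| = √(375² + (-256)² + (-50)²) = √208661 ≈ 456.7943

456.794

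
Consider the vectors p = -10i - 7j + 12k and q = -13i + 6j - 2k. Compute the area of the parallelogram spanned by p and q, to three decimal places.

239.042

i: (-7)·(-2) - 12·6 = 14 - 72 = -58
j: 12·(-13) - (-10)·(-2) = -156 - 20 = -176
k: (-10)·6 - (-7)·(-13) = -60 - 91 = -151
p × q = (-58, -176, -151)
|p × q| = √((-58)² + (-176)² + (-151)²) = √57141 ≈ 239.0418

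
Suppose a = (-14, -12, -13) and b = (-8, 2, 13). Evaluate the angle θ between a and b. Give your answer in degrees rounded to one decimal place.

103.5

a · b = (-14)·(-8) + (-12)·2 + (-13)·13 = 112 - 24 - 169 = -81
|a|² = 196 + 144 + 169 = 509,  |a| = √509 ≈ 22.561028
|b|² = 64 + 4 + 169 = 237,  |b| = √237 ≈ 15.394804
cos θ = -81 / (22.561028 · 15.394804) ≈ -0.23321
θ = arccos(-0.23321) ≈ 103.5°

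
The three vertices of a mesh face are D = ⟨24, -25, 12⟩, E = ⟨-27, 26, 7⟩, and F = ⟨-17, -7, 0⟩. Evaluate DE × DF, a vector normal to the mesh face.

(-522, -407, 1173)

DE = (-51, 51, -5)
DF = (-41, 18, -12)
i: 51·(-12) - (-5)·18 = -612 - (-90) = -522
j: (-5)·(-41) - (-51)·(-12) = 205 - 612 = -407
k: (-51)·18 - 51·(-41) = -918 - (-2091) = 1173
DE × DF = (-522, -407, 1173)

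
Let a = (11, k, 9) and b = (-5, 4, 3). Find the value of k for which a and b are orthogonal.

7

a · b = 11·(-5) + k·4 + 9·3 = -28 + 4k
Set equal to 0: 4k = 28, so k = 7.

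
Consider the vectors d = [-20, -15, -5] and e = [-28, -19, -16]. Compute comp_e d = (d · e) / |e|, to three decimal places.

d · e = (-20)·(-28) + (-15)·(-19) + (-5)·(-16) = 560 + 285 + 80 = 925
|e| = √(784 + 361 + 256) = √1401 ≈ 37.4299
comp_e d = 925 / √1401 ≈ 24.713

24.713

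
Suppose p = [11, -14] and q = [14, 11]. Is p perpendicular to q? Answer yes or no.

p · q = 11·14 + (-14)·11 = 154 - 154 = 0
Zero, so the vectors are orthogonal.

yes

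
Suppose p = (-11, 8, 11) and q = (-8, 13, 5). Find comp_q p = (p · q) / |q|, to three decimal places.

p · q = (-11)·(-8) + 8·13 + 11·5 = 88 + 104 + 55 = 247
|q| = √(64 + 169 + 25) = √258 ≈ 16.0624
comp_q p = 247 / √258 ≈ 15.378

15.378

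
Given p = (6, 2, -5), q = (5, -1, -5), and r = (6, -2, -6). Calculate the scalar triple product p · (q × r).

-4

q × r:
i: (-1)·(-6) - (-5)·(-2) = 6 - 10 = -4
j: (-5)·6 - 5·(-6) = -30 - (-30) = 0
k: 5·(-2) - (-1)·6 = -10 - (-6) = -4
q × r = (-4, 0, -4)
p · (q × r) = 6·(-4) + 2·0 + (-5)·(-4) = -24 + 0 + 20 = -4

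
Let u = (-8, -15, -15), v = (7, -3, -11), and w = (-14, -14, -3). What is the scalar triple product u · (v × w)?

v × w:
i: (-3)·(-3) - (-11)·(-14) = 9 - 154 = -145
j: (-11)·(-14) - 7·(-3) = 154 - (-21) = 175
k: 7·(-14) - (-3)·(-14) = -98 - 42 = -140
v × w = (-145, 175, -140)
u · (v × w) = (-8)·(-145) + (-15)·175 + (-15)·(-140) = 1160 - 2625 + 2100 = 635

635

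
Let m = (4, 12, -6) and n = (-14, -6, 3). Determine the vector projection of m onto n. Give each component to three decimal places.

(8.481, 3.635, -1.817)

m · n = 4·(-14) + 12·(-6) + (-6)·3 = -56 - 72 - 18 = -146
|n|² = 196 + 36 + 9 = 241
proj_n m = (-146/241) · (-14, -6, 3) ≈ (8.481, 3.635, -1.817)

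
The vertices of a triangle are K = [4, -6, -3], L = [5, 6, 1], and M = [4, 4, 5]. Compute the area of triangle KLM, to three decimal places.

28.723

KL = (1, 12, 4),  KM = (0, 10, 8)
i: 12·8 - 4·10 = 96 - 40 = 56
j: 4·0 - 1·8 = 0 - 8 = -8
k: 1·10 - 12·0 = 10 - 0 = 10
KL × KM = (56, -8, 10)
|KL × KM| = √3300 ≈ 57.4456
area = ½ · 57.4456 ≈ 28.723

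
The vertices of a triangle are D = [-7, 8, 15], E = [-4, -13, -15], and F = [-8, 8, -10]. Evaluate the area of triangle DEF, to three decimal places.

267.904

DE = (3, -21, -30),  DF = (-1, 0, -25)
i: (-21)·(-25) - (-30)·0 = 525 - 0 = 525
j: (-30)·(-1) - 3·(-25) = 30 - (-75) = 105
k: 3·0 - (-21)·(-1) = 0 - 21 = -21
DE × DF = (525, 105, -21)
|DE × DF| = √287091 ≈ 535.8087
area = ½ · 535.8087 ≈ 267.904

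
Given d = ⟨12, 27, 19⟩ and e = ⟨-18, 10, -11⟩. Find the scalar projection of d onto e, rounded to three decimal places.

d · e = 12·(-18) + 27·10 + 19·(-11) = -216 + 270 - 209 = -155
|e| = √(324 + 100 + 121) = √545 ≈ 23.3452
comp_e d = -155 / √545 ≈ -6.639

-6.639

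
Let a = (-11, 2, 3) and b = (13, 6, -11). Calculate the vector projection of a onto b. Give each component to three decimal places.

a · b = (-11)·13 + 2·6 + 3·(-11) = -143 + 12 - 33 = -164
|b|² = 169 + 36 + 121 = 326
proj_b a = (-164/326) · (13, 6, -11) ≈ (-6.540, -3.018, 5.534)

(-6.540, -3.018, 5.534)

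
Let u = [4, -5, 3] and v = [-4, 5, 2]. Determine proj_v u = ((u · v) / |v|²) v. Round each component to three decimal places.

u · v = 4·(-4) + (-5)·5 + 3·2 = -16 - 25 + 6 = -35
|v|² = 16 + 25 + 4 = 45
proj_v u = (-35/45) · (-4, 5, 2) ≈ (3.111, -3.889, -1.556)

(3.111, -3.889, -1.556)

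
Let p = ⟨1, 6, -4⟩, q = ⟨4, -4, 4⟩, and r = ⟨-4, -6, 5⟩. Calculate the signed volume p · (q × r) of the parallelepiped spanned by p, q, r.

-52

q × r:
i: (-4)·5 - 4·(-6) = -20 - (-24) = 4
j: 4·(-4) - 4·5 = -16 - 20 = -36
k: 4·(-6) - (-4)·(-4) = -24 - 16 = -40
q × r = (4, -36, -40)
p · (q × r) = 1·4 + 6·(-36) + (-4)·(-40) = 4 - 216 + 160 = -52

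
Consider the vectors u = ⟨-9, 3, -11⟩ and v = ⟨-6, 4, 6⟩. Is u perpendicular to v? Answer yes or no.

yes

u · v = (-9)·(-6) + 3·4 + (-11)·6 = 54 + 12 - 66 = 0
Zero, so the vectors are orthogonal.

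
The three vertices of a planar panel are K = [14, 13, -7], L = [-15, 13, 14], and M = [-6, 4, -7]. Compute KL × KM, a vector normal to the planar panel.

KL = (-29, 0, 21)
KM = (-20, -9, 0)
i: 0·0 - 21·(-9) = 0 - (-189) = 189
j: 21·(-20) - (-29)·0 = -420 - 0 = -420
k: (-29)·(-9) - 0·(-20) = 261 - 0 = 261
KL × KM = (189, -420, 261)

(189, -420, 261)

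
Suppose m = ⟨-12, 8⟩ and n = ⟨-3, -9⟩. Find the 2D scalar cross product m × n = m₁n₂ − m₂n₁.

(-12)·(-9) - 8·(-3) = 108 - (-24) = 132

132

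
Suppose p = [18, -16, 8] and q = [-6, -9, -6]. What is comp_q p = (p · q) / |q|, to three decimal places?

-0.970

p · q = 18·(-6) + (-16)·(-9) + 8·(-6) = -108 + 144 - 48 = -12
|q| = √(36 + 81 + 36) = √153 ≈ 12.3693
comp_q p = -12 / √153 ≈ -0.970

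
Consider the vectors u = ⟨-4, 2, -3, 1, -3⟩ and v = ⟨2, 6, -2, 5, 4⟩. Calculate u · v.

u · v = (-4)·2 + 2·6 + (-3)·(-2) + 1·5 + (-3)·4 = -8 + 12 + 6 + 5 - 12 = 3

3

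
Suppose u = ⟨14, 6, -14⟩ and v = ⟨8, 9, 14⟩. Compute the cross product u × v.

(210, -308, 78)

i: 6·14 - (-14)·9 = 84 - (-126) = 210
j: (-14)·8 - 14·14 = -112 - 196 = -308
k: 14·9 - 6·8 = 126 - 48 = 78
u × v = (210, -308, 78)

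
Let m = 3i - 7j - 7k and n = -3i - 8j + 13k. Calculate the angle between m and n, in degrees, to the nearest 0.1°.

m · n = 3·(-3) + (-7)·(-8) + (-7)·13 = -9 + 56 - 91 = -44
|m|² = 9 + 49 + 49 = 107,  |m| = √107 ≈ 10.344080
|n|² = 9 + 64 + 169 = 242,  |n| = √242 ≈ 15.556349
cos θ = -44 / (10.344080 · 15.556349) ≈ -0.27343
θ = arccos(-0.27343) ≈ 105.9°

105.9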